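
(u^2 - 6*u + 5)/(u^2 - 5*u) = (u - 1)/u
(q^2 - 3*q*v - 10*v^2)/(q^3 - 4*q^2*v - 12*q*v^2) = (q - 5*v)/(q*(q - 6*v))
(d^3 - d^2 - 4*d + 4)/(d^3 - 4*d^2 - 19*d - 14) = (d^2 - 3*d + 2)/(d^2 - 6*d - 7)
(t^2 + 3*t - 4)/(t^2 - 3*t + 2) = (t + 4)/(t - 2)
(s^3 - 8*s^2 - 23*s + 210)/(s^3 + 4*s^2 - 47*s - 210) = (s - 6)/(s + 6)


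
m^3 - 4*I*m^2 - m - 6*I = (m - 3*I)*(m - 2*I)*(m + I)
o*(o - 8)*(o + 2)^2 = o^4 - 4*o^3 - 28*o^2 - 32*o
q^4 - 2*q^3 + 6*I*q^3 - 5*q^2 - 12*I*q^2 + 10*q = q*(q - 2)*(q + I)*(q + 5*I)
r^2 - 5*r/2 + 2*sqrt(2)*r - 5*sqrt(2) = (r - 5/2)*(r + 2*sqrt(2))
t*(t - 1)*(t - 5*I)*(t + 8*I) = t^4 - t^3 + 3*I*t^3 + 40*t^2 - 3*I*t^2 - 40*t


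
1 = 1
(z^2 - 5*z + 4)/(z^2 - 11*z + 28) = (z - 1)/(z - 7)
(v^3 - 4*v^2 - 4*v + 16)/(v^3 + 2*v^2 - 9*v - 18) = (v^2 - 6*v + 8)/(v^2 - 9)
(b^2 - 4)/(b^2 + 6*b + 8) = (b - 2)/(b + 4)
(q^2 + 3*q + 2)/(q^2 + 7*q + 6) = (q + 2)/(q + 6)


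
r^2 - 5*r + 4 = (r - 4)*(r - 1)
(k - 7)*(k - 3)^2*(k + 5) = k^4 - 8*k^3 - 14*k^2 + 192*k - 315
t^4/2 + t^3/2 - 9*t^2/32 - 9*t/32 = t*(t/2 + 1/2)*(t - 3/4)*(t + 3/4)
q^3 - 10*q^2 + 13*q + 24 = (q - 8)*(q - 3)*(q + 1)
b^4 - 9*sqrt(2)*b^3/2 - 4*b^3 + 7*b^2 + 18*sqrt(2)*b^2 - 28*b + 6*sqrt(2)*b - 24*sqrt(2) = (b - 4)*(b - 3*sqrt(2))*(b - 2*sqrt(2))*(b + sqrt(2)/2)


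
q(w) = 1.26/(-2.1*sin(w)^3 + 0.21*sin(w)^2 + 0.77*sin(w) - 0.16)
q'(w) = 1.26*(6.3*sin(w)^2*cos(w) - 0.42*sin(w)*cos(w) - 0.77*cos(w))/(-2.1*sin(w)^3 + 0.21*sin(w)^2 + 0.77*sin(w) - 0.16)^2 = (7.938*sin(w)^2 - 0.5292*sin(w) - 0.9702)*cos(w)/(2.1*sin(w)^3 - 0.21*sin(w)^2 - 0.77*sin(w) + 0.16)^2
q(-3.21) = -11.77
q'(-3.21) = 84.37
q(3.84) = -125.90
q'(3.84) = -20277.79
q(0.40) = 26.42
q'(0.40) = 11.14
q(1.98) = -1.40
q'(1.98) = -2.58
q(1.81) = -1.11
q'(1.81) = -1.10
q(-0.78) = 9.49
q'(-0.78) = 134.13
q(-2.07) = 1.69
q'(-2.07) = -4.82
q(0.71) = -8.37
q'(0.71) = 68.92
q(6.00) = -4.03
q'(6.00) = -1.99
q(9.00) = 27.39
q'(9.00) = -68.83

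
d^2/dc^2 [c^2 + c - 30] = 2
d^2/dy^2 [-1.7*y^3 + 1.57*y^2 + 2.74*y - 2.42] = 3.14 - 10.2*y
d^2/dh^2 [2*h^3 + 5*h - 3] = 12*h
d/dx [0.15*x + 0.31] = 0.150000000000000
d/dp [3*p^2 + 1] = 6*p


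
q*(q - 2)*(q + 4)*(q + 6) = q^4 + 8*q^3 + 4*q^2 - 48*q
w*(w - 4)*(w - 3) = w^3 - 7*w^2 + 12*w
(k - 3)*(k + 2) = k^2 - k - 6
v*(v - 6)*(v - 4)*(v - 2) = v^4 - 12*v^3 + 44*v^2 - 48*v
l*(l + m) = l^2 + l*m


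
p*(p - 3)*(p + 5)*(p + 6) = p^4 + 8*p^3 - 3*p^2 - 90*p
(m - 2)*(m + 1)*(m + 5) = m^3 + 4*m^2 - 7*m - 10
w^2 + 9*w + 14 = (w + 2)*(w + 7)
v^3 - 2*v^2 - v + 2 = (v - 2)*(v - 1)*(v + 1)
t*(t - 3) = t^2 - 3*t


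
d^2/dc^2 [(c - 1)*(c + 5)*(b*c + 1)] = 6*b*c + 8*b + 2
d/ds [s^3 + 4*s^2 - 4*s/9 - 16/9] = 3*s^2 + 8*s - 4/9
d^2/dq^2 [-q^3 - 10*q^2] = -6*q - 20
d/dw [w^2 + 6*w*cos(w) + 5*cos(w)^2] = -6*w*sin(w) + 2*w - 5*sin(2*w) + 6*cos(w)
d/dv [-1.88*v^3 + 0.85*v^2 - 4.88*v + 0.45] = -5.64*v^2 + 1.7*v - 4.88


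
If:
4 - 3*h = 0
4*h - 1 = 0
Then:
No Solution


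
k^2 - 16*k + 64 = (k - 8)^2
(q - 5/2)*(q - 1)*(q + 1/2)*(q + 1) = q^4 - 2*q^3 - 9*q^2/4 + 2*q + 5/4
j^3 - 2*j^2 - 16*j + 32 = (j - 4)*(j - 2)*(j + 4)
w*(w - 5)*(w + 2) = w^3 - 3*w^2 - 10*w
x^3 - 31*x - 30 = (x - 6)*(x + 1)*(x + 5)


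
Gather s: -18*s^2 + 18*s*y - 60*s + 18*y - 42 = -18*s^2 + s*(18*y - 60) + 18*y - 42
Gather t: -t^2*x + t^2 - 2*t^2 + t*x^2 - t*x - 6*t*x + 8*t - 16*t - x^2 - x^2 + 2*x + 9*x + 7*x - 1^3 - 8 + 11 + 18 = t^2*(-x - 1) + t*(x^2 - 7*x - 8) - 2*x^2 + 18*x + 20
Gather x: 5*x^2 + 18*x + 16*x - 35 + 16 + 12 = 5*x^2 + 34*x - 7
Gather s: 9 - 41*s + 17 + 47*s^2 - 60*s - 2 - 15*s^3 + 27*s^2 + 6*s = -15*s^3 + 74*s^2 - 95*s + 24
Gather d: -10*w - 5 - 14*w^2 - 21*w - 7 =-14*w^2 - 31*w - 12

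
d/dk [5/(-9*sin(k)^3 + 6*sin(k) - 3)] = 5*(9*sin(k)^2 - 2)*cos(k)/(3*(3*sin(k)^3 - 2*sin(k) + 1)^2)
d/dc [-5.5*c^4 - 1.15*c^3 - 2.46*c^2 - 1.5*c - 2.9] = -22.0*c^3 - 3.45*c^2 - 4.92*c - 1.5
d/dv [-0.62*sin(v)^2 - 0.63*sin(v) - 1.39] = -(1.24*sin(v) + 0.63)*cos(v)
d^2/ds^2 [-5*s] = 0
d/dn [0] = 0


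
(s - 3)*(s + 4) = s^2 + s - 12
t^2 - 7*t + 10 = (t - 5)*(t - 2)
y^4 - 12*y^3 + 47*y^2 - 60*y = y*(y - 5)*(y - 4)*(y - 3)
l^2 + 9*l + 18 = (l + 3)*(l + 6)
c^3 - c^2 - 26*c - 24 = (c - 6)*(c + 1)*(c + 4)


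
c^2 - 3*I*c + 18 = (c - 6*I)*(c + 3*I)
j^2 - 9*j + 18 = (j - 6)*(j - 3)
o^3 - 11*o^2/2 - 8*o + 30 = (o - 6)*(o - 2)*(o + 5/2)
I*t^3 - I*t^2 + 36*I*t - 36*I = (t - 6*I)*(t + 6*I)*(I*t - I)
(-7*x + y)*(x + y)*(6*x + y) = -42*x^3 - 43*x^2*y + y^3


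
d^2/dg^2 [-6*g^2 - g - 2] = -12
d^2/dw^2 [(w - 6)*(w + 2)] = 2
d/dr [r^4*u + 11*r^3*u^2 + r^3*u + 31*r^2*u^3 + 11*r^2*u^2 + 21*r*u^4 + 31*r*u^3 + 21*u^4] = u*(4*r^3 + 33*r^2*u + 3*r^2 + 62*r*u^2 + 22*r*u + 21*u^3 + 31*u^2)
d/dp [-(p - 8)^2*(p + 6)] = (-3*p - 4)*(p - 8)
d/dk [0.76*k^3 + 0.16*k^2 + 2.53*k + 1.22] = 2.28*k^2 + 0.32*k + 2.53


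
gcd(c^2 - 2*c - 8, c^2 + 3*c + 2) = c + 2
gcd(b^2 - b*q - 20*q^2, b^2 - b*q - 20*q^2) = -b^2 + b*q + 20*q^2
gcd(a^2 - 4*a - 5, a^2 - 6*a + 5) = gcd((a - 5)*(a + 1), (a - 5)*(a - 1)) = a - 5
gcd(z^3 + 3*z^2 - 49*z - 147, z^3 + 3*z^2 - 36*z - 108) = z + 3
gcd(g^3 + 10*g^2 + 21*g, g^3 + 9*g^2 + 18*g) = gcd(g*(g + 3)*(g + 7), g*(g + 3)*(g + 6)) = g^2 + 3*g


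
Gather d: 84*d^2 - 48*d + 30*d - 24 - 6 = 84*d^2 - 18*d - 30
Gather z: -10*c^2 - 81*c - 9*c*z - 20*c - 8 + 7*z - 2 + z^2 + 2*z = -10*c^2 - 101*c + z^2 + z*(9 - 9*c) - 10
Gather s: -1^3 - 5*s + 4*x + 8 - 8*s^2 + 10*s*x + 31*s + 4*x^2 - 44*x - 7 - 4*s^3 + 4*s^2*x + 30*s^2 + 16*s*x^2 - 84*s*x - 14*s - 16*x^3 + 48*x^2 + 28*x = -4*s^3 + s^2*(4*x + 22) + s*(16*x^2 - 74*x + 12) - 16*x^3 + 52*x^2 - 12*x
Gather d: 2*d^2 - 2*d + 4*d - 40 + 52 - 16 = 2*d^2 + 2*d - 4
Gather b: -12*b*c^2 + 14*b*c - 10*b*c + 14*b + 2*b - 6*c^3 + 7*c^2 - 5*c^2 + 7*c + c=b*(-12*c^2 + 4*c + 16) - 6*c^3 + 2*c^2 + 8*c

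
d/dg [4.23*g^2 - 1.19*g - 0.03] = 8.46*g - 1.19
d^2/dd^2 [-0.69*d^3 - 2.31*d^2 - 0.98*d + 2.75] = -4.14*d - 4.62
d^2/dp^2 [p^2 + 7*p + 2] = 2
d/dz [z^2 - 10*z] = 2*z - 10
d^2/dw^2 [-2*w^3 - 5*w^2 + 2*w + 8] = -12*w - 10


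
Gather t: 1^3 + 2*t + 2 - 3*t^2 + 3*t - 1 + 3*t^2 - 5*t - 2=0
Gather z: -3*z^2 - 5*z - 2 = -3*z^2 - 5*z - 2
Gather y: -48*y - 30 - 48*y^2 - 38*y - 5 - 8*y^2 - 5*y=-56*y^2 - 91*y - 35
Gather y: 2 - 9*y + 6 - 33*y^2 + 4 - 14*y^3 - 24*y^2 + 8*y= -14*y^3 - 57*y^2 - y + 12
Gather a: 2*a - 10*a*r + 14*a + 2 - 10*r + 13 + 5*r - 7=a*(16 - 10*r) - 5*r + 8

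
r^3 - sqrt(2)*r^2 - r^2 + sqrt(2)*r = r*(r - 1)*(r - sqrt(2))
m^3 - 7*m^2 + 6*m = m*(m - 6)*(m - 1)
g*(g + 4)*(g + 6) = g^3 + 10*g^2 + 24*g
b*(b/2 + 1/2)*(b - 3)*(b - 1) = b^4/2 - 3*b^3/2 - b^2/2 + 3*b/2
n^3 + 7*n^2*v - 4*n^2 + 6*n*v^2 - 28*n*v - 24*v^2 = (n - 4)*(n + v)*(n + 6*v)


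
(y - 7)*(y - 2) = y^2 - 9*y + 14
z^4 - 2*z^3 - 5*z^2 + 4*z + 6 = (z - 3)*(z + 1)*(z - sqrt(2))*(z + sqrt(2))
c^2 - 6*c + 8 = (c - 4)*(c - 2)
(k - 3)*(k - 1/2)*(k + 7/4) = k^3 - 7*k^2/4 - 37*k/8 + 21/8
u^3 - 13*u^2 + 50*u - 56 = (u - 7)*(u - 4)*(u - 2)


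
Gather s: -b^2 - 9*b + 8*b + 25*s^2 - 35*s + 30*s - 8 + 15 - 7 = -b^2 - b + 25*s^2 - 5*s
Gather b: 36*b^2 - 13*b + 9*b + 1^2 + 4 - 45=36*b^2 - 4*b - 40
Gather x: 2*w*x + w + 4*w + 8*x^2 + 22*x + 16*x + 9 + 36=5*w + 8*x^2 + x*(2*w + 38) + 45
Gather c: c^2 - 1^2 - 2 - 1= c^2 - 4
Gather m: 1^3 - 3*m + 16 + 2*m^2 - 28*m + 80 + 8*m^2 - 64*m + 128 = 10*m^2 - 95*m + 225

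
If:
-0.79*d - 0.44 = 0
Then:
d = -0.56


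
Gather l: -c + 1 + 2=3 - c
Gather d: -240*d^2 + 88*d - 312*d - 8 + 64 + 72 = -240*d^2 - 224*d + 128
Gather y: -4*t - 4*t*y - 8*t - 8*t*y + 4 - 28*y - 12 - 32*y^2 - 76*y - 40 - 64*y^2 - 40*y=-12*t - 96*y^2 + y*(-12*t - 144) - 48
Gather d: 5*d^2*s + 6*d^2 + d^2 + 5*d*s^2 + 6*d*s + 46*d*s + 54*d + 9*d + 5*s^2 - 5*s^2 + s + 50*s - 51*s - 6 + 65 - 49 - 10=d^2*(5*s + 7) + d*(5*s^2 + 52*s + 63)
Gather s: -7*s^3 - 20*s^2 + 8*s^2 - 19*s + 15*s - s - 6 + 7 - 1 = -7*s^3 - 12*s^2 - 5*s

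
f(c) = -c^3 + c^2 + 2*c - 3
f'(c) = -3*c^2 + 2*c + 2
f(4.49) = -64.38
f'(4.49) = -49.50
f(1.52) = -1.16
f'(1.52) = -1.89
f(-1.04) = -2.87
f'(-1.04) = -3.32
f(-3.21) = 33.96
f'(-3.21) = -35.33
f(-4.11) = 75.10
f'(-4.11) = -56.90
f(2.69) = -9.85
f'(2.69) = -14.33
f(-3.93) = 65.28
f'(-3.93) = -52.19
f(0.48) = -1.92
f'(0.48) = 2.27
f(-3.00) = 27.00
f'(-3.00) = -31.00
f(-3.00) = 27.00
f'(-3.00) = -31.00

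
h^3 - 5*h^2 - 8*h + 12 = (h - 6)*(h - 1)*(h + 2)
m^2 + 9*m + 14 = (m + 2)*(m + 7)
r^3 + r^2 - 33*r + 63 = (r - 3)^2*(r + 7)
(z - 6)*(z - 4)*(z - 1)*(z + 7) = z^4 - 4*z^3 - 43*z^2 + 214*z - 168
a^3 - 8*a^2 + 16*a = a*(a - 4)^2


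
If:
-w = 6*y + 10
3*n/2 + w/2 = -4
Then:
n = 2*y + 2/3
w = -6*y - 10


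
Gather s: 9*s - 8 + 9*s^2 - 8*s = 9*s^2 + s - 8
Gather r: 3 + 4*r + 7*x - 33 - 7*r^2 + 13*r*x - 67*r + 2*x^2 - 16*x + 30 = -7*r^2 + r*(13*x - 63) + 2*x^2 - 9*x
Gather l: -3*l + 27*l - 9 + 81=24*l + 72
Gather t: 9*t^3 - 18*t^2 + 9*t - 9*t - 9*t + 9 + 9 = 9*t^3 - 18*t^2 - 9*t + 18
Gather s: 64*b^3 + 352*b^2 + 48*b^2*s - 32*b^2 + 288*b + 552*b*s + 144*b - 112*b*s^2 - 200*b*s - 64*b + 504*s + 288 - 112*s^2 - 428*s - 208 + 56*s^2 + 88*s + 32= 64*b^3 + 320*b^2 + 368*b + s^2*(-112*b - 56) + s*(48*b^2 + 352*b + 164) + 112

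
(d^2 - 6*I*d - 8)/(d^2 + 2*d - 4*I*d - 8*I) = (d - 2*I)/(d + 2)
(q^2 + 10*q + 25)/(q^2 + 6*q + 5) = (q + 5)/(q + 1)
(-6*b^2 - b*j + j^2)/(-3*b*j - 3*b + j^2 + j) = (2*b + j)/(j + 1)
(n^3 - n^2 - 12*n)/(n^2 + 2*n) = (n^2 - n - 12)/(n + 2)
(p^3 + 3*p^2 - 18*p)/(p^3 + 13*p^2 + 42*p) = (p - 3)/(p + 7)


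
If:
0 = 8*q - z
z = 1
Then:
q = 1/8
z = 1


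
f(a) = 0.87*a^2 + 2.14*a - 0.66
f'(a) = 1.74*a + 2.14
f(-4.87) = 9.55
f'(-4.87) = -6.33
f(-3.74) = 3.51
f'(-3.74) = -4.37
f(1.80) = 6.01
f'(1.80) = 5.27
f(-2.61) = -0.32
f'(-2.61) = -2.40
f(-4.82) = 9.24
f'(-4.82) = -6.25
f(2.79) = 12.08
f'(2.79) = 6.99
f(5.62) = 38.85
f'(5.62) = 11.92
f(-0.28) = -1.19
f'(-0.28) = 1.65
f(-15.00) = 162.99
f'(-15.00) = -23.96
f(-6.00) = 17.82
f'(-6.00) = -8.30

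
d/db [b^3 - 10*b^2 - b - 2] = 3*b^2 - 20*b - 1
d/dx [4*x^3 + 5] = 12*x^2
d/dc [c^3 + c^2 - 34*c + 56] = 3*c^2 + 2*c - 34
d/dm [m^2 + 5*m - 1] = 2*m + 5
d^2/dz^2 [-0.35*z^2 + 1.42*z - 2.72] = -0.700000000000000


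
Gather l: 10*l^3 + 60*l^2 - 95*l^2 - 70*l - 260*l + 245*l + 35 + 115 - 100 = 10*l^3 - 35*l^2 - 85*l + 50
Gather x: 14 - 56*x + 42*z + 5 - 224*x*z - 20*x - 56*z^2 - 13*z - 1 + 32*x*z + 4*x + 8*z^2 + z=x*(-192*z - 72) - 48*z^2 + 30*z + 18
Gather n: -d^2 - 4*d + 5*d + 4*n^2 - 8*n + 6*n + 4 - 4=-d^2 + d + 4*n^2 - 2*n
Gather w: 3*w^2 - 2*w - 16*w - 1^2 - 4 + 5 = 3*w^2 - 18*w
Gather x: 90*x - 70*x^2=-70*x^2 + 90*x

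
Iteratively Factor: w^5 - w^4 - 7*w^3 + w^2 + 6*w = (w - 3)*(w^4 + 2*w^3 - w^2 - 2*w) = (w - 3)*(w + 2)*(w^3 - w) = (w - 3)*(w - 1)*(w + 2)*(w^2 + w) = (w - 3)*(w - 1)*(w + 1)*(w + 2)*(w)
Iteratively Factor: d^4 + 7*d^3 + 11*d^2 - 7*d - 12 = (d + 1)*(d^3 + 6*d^2 + 5*d - 12) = (d + 1)*(d + 4)*(d^2 + 2*d - 3) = (d - 1)*(d + 1)*(d + 4)*(d + 3)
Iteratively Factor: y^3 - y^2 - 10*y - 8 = (y - 4)*(y^2 + 3*y + 2) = (y - 4)*(y + 1)*(y + 2)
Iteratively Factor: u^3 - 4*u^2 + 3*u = (u - 3)*(u^2 - u) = u*(u - 3)*(u - 1)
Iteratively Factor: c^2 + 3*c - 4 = (c - 1)*(c + 4)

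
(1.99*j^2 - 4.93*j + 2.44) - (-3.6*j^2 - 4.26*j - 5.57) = 5.59*j^2 - 0.67*j + 8.01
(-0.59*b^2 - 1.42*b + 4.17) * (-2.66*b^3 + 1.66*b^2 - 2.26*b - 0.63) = 1.5694*b^5 + 2.7978*b^4 - 12.116*b^3 + 10.5031*b^2 - 8.5296*b - 2.6271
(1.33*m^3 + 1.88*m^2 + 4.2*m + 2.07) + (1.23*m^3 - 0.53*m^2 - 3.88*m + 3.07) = 2.56*m^3 + 1.35*m^2 + 0.32*m + 5.14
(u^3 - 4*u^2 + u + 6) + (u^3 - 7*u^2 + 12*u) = 2*u^3 - 11*u^2 + 13*u + 6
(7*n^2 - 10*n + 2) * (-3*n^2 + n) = -21*n^4 + 37*n^3 - 16*n^2 + 2*n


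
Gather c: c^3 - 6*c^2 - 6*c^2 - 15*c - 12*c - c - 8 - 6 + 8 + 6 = c^3 - 12*c^2 - 28*c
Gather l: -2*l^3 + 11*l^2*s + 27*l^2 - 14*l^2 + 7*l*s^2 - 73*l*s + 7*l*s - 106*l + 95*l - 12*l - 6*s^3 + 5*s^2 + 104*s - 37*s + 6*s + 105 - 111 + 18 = -2*l^3 + l^2*(11*s + 13) + l*(7*s^2 - 66*s - 23) - 6*s^3 + 5*s^2 + 73*s + 12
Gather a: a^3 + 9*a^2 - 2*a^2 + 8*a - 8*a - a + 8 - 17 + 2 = a^3 + 7*a^2 - a - 7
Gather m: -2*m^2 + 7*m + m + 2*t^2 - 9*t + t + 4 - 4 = -2*m^2 + 8*m + 2*t^2 - 8*t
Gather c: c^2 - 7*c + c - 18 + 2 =c^2 - 6*c - 16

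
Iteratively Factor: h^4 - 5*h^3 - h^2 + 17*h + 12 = (h + 1)*(h^3 - 6*h^2 + 5*h + 12) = (h - 3)*(h + 1)*(h^2 - 3*h - 4) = (h - 4)*(h - 3)*(h + 1)*(h + 1)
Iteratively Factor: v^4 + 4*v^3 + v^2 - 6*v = (v - 1)*(v^3 + 5*v^2 + 6*v) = (v - 1)*(v + 2)*(v^2 + 3*v) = (v - 1)*(v + 2)*(v + 3)*(v)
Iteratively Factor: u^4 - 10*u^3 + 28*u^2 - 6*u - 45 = (u + 1)*(u^3 - 11*u^2 + 39*u - 45) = (u - 5)*(u + 1)*(u^2 - 6*u + 9) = (u - 5)*(u - 3)*(u + 1)*(u - 3)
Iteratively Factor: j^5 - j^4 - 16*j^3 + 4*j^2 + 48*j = (j - 2)*(j^4 + j^3 - 14*j^2 - 24*j) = (j - 2)*(j + 2)*(j^3 - j^2 - 12*j) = (j - 4)*(j - 2)*(j + 2)*(j^2 + 3*j) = j*(j - 4)*(j - 2)*(j + 2)*(j + 3)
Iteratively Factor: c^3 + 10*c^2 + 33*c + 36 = (c + 3)*(c^2 + 7*c + 12) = (c + 3)^2*(c + 4)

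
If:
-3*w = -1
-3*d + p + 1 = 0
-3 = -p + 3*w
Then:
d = 5/3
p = 4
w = 1/3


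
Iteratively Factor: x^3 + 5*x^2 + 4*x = (x)*(x^2 + 5*x + 4) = x*(x + 1)*(x + 4)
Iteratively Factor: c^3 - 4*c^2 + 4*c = (c - 2)*(c^2 - 2*c) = (c - 2)^2*(c)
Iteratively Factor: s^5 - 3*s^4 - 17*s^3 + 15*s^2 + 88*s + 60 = (s + 2)*(s^4 - 5*s^3 - 7*s^2 + 29*s + 30) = (s + 2)^2*(s^3 - 7*s^2 + 7*s + 15) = (s - 5)*(s + 2)^2*(s^2 - 2*s - 3) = (s - 5)*(s + 1)*(s + 2)^2*(s - 3)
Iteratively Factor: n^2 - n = (n - 1)*(n)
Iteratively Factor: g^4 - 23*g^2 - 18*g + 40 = (g - 1)*(g^3 + g^2 - 22*g - 40) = (g - 5)*(g - 1)*(g^2 + 6*g + 8) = (g - 5)*(g - 1)*(g + 4)*(g + 2)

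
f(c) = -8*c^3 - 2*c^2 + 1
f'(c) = -24*c^2 - 4*c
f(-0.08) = 0.99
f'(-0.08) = 0.17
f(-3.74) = 391.53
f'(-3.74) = -320.74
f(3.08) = -251.72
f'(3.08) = -239.99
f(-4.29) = 595.82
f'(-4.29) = -424.54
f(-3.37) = 284.47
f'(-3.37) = -259.09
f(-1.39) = 18.62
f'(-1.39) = -40.81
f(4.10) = -583.99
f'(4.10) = -419.84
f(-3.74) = 391.53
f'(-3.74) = -320.74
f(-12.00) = 13537.00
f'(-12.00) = -3408.00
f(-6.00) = 1657.00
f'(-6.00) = -840.00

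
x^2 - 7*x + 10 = (x - 5)*(x - 2)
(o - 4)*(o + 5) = o^2 + o - 20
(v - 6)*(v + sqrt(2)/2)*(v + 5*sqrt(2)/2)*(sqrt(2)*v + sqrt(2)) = sqrt(2)*v^4 - 5*sqrt(2)*v^3 + 6*v^3 - 30*v^2 - 7*sqrt(2)*v^2/2 - 36*v - 25*sqrt(2)*v/2 - 15*sqrt(2)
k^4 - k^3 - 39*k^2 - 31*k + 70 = (k - 7)*(k - 1)*(k + 2)*(k + 5)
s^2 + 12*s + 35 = (s + 5)*(s + 7)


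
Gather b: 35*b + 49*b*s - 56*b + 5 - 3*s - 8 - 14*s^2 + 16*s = b*(49*s - 21) - 14*s^2 + 13*s - 3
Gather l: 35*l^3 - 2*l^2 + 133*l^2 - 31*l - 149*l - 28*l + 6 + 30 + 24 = 35*l^3 + 131*l^2 - 208*l + 60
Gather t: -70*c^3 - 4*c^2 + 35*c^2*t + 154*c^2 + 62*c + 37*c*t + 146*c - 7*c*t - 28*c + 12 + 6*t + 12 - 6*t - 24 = -70*c^3 + 150*c^2 + 180*c + t*(35*c^2 + 30*c)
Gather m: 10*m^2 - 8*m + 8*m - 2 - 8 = 10*m^2 - 10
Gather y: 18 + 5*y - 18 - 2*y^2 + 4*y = -2*y^2 + 9*y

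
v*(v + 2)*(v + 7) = v^3 + 9*v^2 + 14*v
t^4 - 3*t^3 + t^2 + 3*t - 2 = (t - 2)*(t - 1)^2*(t + 1)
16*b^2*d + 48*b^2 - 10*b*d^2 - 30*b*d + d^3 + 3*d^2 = (-8*b + d)*(-2*b + d)*(d + 3)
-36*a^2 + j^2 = (-6*a + j)*(6*a + j)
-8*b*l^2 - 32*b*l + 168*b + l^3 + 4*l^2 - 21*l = (-8*b + l)*(l - 3)*(l + 7)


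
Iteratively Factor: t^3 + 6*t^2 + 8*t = (t)*(t^2 + 6*t + 8) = t*(t + 4)*(t + 2)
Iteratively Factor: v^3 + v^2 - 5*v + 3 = (v - 1)*(v^2 + 2*v - 3) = (v - 1)*(v + 3)*(v - 1)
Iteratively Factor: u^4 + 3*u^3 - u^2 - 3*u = (u + 3)*(u^3 - u) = u*(u + 3)*(u^2 - 1) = u*(u + 1)*(u + 3)*(u - 1)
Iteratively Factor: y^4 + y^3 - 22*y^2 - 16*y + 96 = (y + 3)*(y^3 - 2*y^2 - 16*y + 32) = (y + 3)*(y + 4)*(y^2 - 6*y + 8) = (y - 2)*(y + 3)*(y + 4)*(y - 4)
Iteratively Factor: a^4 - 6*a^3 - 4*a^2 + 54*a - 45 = (a - 5)*(a^3 - a^2 - 9*a + 9) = (a - 5)*(a + 3)*(a^2 - 4*a + 3) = (a - 5)*(a - 3)*(a + 3)*(a - 1)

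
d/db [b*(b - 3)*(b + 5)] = 3*b^2 + 4*b - 15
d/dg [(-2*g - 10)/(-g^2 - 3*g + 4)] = 2*(-g^2 - 10*g - 19)/(g^4 + 6*g^3 + g^2 - 24*g + 16)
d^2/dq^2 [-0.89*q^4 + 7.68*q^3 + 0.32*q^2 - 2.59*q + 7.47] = -10.68*q^2 + 46.08*q + 0.64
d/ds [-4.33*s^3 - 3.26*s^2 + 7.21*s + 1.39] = -12.99*s^2 - 6.52*s + 7.21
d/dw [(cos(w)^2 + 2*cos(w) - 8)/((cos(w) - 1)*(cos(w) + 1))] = 2*(cos(w)^2 - 7*cos(w) + 1)/sin(w)^3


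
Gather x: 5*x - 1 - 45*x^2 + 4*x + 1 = -45*x^2 + 9*x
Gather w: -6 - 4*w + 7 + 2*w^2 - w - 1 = 2*w^2 - 5*w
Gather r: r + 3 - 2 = r + 1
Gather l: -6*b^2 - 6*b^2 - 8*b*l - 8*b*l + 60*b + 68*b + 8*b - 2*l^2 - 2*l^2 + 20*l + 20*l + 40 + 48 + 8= -12*b^2 + 136*b - 4*l^2 + l*(40 - 16*b) + 96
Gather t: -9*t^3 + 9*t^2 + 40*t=-9*t^3 + 9*t^2 + 40*t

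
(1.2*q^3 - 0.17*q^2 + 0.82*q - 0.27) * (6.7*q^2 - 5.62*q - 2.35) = 8.04*q^5 - 7.883*q^4 + 3.6294*q^3 - 6.0179*q^2 - 0.4096*q + 0.6345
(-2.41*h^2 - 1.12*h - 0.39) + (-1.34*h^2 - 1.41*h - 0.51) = -3.75*h^2 - 2.53*h - 0.9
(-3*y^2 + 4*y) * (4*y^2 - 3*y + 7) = -12*y^4 + 25*y^3 - 33*y^2 + 28*y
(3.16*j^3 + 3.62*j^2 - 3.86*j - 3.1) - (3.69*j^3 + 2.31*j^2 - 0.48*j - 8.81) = -0.53*j^3 + 1.31*j^2 - 3.38*j + 5.71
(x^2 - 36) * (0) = 0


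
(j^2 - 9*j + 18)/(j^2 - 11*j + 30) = (j - 3)/(j - 5)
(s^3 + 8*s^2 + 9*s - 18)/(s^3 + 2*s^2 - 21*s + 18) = (s + 3)/(s - 3)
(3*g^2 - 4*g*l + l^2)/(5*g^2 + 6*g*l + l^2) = (3*g^2 - 4*g*l + l^2)/(5*g^2 + 6*g*l + l^2)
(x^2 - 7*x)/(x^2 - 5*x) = (x - 7)/(x - 5)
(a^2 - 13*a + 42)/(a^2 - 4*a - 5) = (-a^2 + 13*a - 42)/(-a^2 + 4*a + 5)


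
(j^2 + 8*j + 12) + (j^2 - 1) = 2*j^2 + 8*j + 11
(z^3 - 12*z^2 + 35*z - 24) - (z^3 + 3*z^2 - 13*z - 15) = -15*z^2 + 48*z - 9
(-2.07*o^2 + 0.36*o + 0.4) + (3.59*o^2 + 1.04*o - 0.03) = 1.52*o^2 + 1.4*o + 0.37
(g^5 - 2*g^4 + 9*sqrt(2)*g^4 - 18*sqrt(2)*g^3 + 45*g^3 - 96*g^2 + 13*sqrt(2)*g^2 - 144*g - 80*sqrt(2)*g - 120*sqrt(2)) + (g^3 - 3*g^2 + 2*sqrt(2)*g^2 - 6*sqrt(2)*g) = g^5 - 2*g^4 + 9*sqrt(2)*g^4 - 18*sqrt(2)*g^3 + 46*g^3 - 99*g^2 + 15*sqrt(2)*g^2 - 144*g - 86*sqrt(2)*g - 120*sqrt(2)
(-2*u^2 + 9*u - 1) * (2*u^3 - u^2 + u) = -4*u^5 + 20*u^4 - 13*u^3 + 10*u^2 - u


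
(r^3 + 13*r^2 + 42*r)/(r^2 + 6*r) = r + 7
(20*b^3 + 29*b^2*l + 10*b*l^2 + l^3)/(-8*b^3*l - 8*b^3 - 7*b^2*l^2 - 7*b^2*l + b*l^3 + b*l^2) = (-20*b^2 - 9*b*l - l^2)/(b*(8*b*l + 8*b - l^2 - l))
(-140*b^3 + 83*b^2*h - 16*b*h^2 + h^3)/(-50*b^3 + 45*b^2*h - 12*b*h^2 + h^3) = (28*b^2 - 11*b*h + h^2)/(10*b^2 - 7*b*h + h^2)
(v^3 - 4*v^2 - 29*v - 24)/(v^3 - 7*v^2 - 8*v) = (v + 3)/v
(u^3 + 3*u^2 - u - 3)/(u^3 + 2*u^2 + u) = (u^2 + 2*u - 3)/(u*(u + 1))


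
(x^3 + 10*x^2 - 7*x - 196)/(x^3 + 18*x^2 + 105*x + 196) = (x - 4)/(x + 4)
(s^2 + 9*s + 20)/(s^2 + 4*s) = (s + 5)/s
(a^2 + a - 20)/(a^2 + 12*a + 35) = (a - 4)/(a + 7)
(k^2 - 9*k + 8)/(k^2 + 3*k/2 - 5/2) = 2*(k - 8)/(2*k + 5)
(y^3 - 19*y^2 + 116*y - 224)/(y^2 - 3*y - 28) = (y^2 - 12*y + 32)/(y + 4)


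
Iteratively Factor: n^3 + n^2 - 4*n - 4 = (n - 2)*(n^2 + 3*n + 2) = (n - 2)*(n + 1)*(n + 2)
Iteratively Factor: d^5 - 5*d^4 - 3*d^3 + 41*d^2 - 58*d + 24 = (d - 2)*(d^4 - 3*d^3 - 9*d^2 + 23*d - 12) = (d - 4)*(d - 2)*(d^3 + d^2 - 5*d + 3) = (d - 4)*(d - 2)*(d - 1)*(d^2 + 2*d - 3) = (d - 4)*(d - 2)*(d - 1)^2*(d + 3)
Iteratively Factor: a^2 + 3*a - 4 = (a + 4)*(a - 1)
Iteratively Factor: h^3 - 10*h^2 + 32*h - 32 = (h - 2)*(h^2 - 8*h + 16) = (h - 4)*(h - 2)*(h - 4)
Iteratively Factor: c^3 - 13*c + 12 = (c - 1)*(c^2 + c - 12) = (c - 3)*(c - 1)*(c + 4)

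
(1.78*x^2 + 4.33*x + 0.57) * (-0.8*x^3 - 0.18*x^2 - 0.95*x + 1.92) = -1.424*x^5 - 3.7844*x^4 - 2.9264*x^3 - 0.7985*x^2 + 7.7721*x + 1.0944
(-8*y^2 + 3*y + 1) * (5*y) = -40*y^3 + 15*y^2 + 5*y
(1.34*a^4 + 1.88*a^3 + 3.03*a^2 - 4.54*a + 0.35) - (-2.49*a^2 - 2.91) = 1.34*a^4 + 1.88*a^3 + 5.52*a^2 - 4.54*a + 3.26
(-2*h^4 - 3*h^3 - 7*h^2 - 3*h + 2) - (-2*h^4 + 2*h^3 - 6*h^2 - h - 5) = -5*h^3 - h^2 - 2*h + 7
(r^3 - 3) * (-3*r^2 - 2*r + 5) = -3*r^5 - 2*r^4 + 5*r^3 + 9*r^2 + 6*r - 15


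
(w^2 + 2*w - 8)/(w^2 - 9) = (w^2 + 2*w - 8)/(w^2 - 9)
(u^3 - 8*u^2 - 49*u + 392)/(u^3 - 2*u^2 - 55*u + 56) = (u - 7)/(u - 1)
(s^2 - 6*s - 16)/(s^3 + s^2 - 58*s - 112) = 1/(s + 7)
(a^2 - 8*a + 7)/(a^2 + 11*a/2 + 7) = 2*(a^2 - 8*a + 7)/(2*a^2 + 11*a + 14)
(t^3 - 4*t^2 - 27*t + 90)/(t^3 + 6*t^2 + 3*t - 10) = (t^2 - 9*t + 18)/(t^2 + t - 2)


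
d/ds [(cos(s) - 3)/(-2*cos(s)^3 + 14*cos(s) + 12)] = -(2*cos(s) + 3)*sin(s)/(2*(cos(s) + 1)^2*(cos(s) + 2)^2)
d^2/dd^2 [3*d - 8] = 0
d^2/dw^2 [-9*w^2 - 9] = -18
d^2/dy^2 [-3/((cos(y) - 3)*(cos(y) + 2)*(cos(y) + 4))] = 3*(40*(1 - cos(y)^2)^2 - 12*sin(y)^6 - 3*cos(y)^6 + 33*cos(y)^5 + 78*cos(y)^3 + 438*cos(y)^2 - 204*cos(y) - 372)/((cos(y) - 3)^3*(cos(y) + 2)^3*(cos(y) + 4)^3)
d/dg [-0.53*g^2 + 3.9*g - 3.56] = 3.9 - 1.06*g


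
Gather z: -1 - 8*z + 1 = -8*z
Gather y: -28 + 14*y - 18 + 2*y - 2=16*y - 48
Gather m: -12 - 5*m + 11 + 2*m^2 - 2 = 2*m^2 - 5*m - 3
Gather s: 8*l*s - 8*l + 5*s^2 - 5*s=-8*l + 5*s^2 + s*(8*l - 5)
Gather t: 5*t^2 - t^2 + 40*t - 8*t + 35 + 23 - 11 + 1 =4*t^2 + 32*t + 48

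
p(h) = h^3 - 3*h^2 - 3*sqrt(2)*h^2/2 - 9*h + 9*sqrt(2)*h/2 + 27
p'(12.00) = 306.45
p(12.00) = 985.90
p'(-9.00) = 332.55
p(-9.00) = -1093.10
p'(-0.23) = -0.12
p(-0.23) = 27.32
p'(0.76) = -8.69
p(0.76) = 22.48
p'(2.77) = -7.99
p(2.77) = 1.66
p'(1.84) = -11.33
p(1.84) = 11.04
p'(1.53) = -11.28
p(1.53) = 14.56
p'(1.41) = -11.11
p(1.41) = 15.90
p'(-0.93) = 9.48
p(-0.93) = 24.22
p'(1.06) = -10.12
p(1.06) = 19.64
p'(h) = 3*h^2 - 6*h - 3*sqrt(2)*h - 9 + 9*sqrt(2)/2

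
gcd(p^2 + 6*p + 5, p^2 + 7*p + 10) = p + 5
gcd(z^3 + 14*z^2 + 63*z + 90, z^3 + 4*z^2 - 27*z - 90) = z^2 + 9*z + 18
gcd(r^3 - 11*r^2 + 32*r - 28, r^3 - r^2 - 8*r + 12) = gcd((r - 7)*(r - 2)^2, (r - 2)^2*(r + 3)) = r^2 - 4*r + 4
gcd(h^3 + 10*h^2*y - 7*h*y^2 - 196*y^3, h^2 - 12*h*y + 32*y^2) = -h + 4*y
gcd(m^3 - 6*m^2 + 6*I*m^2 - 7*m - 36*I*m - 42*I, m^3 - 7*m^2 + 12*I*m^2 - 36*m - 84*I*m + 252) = m^2 + m*(-7 + 6*I) - 42*I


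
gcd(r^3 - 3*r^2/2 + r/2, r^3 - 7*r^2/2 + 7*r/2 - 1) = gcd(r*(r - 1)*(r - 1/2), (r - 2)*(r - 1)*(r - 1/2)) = r^2 - 3*r/2 + 1/2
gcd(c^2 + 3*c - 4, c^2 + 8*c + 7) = 1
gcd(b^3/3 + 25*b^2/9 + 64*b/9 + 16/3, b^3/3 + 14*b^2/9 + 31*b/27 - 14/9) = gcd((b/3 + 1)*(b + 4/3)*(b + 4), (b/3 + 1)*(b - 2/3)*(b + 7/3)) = b + 3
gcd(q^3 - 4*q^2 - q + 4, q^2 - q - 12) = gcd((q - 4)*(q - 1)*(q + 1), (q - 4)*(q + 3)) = q - 4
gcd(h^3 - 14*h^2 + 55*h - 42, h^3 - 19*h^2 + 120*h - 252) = h^2 - 13*h + 42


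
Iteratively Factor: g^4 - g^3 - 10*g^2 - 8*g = (g - 4)*(g^3 + 3*g^2 + 2*g) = g*(g - 4)*(g^2 + 3*g + 2) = g*(g - 4)*(g + 1)*(g + 2)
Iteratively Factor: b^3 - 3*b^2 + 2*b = (b - 2)*(b^2 - b) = (b - 2)*(b - 1)*(b)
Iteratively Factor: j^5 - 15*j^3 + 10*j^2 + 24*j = (j - 3)*(j^4 + 3*j^3 - 6*j^2 - 8*j) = (j - 3)*(j + 4)*(j^3 - j^2 - 2*j) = (j - 3)*(j - 2)*(j + 4)*(j^2 + j) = j*(j - 3)*(j - 2)*(j + 4)*(j + 1)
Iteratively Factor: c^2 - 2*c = (c - 2)*(c)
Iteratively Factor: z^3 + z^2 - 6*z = (z - 2)*(z^2 + 3*z) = z*(z - 2)*(z + 3)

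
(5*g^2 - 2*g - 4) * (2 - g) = -5*g^3 + 12*g^2 - 8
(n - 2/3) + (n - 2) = 2*n - 8/3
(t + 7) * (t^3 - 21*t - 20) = t^4 + 7*t^3 - 21*t^2 - 167*t - 140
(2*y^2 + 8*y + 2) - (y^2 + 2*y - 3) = y^2 + 6*y + 5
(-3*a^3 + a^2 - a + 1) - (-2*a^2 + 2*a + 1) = -3*a^3 + 3*a^2 - 3*a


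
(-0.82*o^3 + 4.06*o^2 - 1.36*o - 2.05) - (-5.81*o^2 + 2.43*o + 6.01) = -0.82*o^3 + 9.87*o^2 - 3.79*o - 8.06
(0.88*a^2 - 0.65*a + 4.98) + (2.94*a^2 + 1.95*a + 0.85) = 3.82*a^2 + 1.3*a + 5.83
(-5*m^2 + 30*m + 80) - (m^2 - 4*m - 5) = -6*m^2 + 34*m + 85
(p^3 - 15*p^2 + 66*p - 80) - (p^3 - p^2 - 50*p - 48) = -14*p^2 + 116*p - 32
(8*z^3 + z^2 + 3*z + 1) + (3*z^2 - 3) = 8*z^3 + 4*z^2 + 3*z - 2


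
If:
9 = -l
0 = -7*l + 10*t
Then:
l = -9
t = -63/10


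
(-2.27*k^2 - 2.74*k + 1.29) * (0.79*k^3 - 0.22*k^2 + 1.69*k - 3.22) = -1.7933*k^5 - 1.6652*k^4 - 2.2144*k^3 + 2.395*k^2 + 11.0029*k - 4.1538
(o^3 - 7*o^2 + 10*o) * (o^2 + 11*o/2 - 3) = o^5 - 3*o^4/2 - 63*o^3/2 + 76*o^2 - 30*o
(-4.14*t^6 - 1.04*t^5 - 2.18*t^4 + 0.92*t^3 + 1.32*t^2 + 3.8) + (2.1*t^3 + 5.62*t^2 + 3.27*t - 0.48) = -4.14*t^6 - 1.04*t^5 - 2.18*t^4 + 3.02*t^3 + 6.94*t^2 + 3.27*t + 3.32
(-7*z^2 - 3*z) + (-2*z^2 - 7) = -9*z^2 - 3*z - 7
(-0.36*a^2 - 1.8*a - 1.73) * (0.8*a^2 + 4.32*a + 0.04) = -0.288*a^4 - 2.9952*a^3 - 9.1744*a^2 - 7.5456*a - 0.0692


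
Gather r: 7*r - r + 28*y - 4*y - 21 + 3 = 6*r + 24*y - 18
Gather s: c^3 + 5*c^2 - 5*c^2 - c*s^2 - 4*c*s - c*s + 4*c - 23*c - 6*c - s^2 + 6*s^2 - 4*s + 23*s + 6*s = c^3 - 25*c + s^2*(5 - c) + s*(25 - 5*c)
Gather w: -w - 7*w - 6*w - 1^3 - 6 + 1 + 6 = -14*w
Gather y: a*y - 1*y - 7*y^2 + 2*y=-7*y^2 + y*(a + 1)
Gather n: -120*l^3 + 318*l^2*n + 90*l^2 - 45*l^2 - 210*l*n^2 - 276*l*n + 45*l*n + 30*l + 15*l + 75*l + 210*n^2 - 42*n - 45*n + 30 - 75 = -120*l^3 + 45*l^2 + 120*l + n^2*(210 - 210*l) + n*(318*l^2 - 231*l - 87) - 45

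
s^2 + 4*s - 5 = (s - 1)*(s + 5)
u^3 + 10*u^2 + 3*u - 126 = (u - 3)*(u + 6)*(u + 7)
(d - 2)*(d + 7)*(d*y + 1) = d^3*y + 5*d^2*y + d^2 - 14*d*y + 5*d - 14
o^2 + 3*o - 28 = (o - 4)*(o + 7)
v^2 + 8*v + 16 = (v + 4)^2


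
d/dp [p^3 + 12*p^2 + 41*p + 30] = 3*p^2 + 24*p + 41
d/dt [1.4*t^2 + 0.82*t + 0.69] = 2.8*t + 0.82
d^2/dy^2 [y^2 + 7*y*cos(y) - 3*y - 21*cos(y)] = -7*y*cos(y) - 14*sin(y) + 21*cos(y) + 2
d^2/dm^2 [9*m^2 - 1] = 18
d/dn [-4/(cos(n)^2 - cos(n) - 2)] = 4*(1 - 2*cos(n))*sin(n)/(sin(n)^2 + cos(n) + 1)^2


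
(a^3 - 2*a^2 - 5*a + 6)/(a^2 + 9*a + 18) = (a^3 - 2*a^2 - 5*a + 6)/(a^2 + 9*a + 18)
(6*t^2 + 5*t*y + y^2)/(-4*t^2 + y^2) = (3*t + y)/(-2*t + y)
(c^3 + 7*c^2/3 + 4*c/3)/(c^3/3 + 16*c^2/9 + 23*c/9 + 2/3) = 3*c*(3*c^2 + 7*c + 4)/(3*c^3 + 16*c^2 + 23*c + 6)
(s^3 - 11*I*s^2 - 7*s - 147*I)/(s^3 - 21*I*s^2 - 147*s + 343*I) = (s + 3*I)/(s - 7*I)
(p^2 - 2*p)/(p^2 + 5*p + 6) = p*(p - 2)/(p^2 + 5*p + 6)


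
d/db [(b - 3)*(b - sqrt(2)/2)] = 2*b - 3 - sqrt(2)/2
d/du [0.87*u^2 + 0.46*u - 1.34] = 1.74*u + 0.46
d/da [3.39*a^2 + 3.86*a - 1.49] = 6.78*a + 3.86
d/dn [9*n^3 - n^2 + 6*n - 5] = 27*n^2 - 2*n + 6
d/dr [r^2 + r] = 2*r + 1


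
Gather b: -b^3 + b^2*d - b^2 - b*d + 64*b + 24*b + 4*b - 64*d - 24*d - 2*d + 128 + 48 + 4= -b^3 + b^2*(d - 1) + b*(92 - d) - 90*d + 180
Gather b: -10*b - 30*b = -40*b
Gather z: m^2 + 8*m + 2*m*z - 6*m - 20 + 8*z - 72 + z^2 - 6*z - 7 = m^2 + 2*m + z^2 + z*(2*m + 2) - 99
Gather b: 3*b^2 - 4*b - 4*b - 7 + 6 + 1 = 3*b^2 - 8*b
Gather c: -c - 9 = -c - 9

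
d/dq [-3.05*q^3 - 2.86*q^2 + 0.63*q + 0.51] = -9.15*q^2 - 5.72*q + 0.63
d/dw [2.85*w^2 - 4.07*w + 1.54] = 5.7*w - 4.07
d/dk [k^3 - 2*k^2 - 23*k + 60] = 3*k^2 - 4*k - 23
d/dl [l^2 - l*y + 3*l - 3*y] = 2*l - y + 3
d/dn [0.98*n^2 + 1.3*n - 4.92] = 1.96*n + 1.3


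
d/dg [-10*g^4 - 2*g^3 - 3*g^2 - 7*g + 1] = -40*g^3 - 6*g^2 - 6*g - 7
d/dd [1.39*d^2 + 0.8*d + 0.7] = 2.78*d + 0.8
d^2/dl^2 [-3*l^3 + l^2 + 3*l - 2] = 2 - 18*l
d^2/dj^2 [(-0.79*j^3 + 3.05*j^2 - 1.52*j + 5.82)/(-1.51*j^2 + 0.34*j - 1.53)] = (-1.77635683940025e-15*j^5 + 1.4210854715202e-14*j^4 + 0.332138000000008*j^3 - 39.80835*j^2 + 7.95385800000001*j + 12.848226)/(3.442951*j^6 - 2.325702*j^5 + 10.989327*j^4 - 4.752316*j^3 + 11.134881*j^2 - 2.387718*j + 3.581577)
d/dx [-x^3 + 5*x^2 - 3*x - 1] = -3*x^2 + 10*x - 3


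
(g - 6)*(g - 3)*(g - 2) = g^3 - 11*g^2 + 36*g - 36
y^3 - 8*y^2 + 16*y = y*(y - 4)^2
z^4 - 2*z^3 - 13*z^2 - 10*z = z*(z - 5)*(z + 1)*(z + 2)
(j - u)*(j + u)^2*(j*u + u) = j^4*u + j^3*u^2 + j^3*u - j^2*u^3 + j^2*u^2 - j*u^4 - j*u^3 - u^4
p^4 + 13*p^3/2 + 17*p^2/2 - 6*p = p*(p - 1/2)*(p + 3)*(p + 4)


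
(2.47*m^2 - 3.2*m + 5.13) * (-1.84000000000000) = -4.5448*m^2 + 5.888*m - 9.4392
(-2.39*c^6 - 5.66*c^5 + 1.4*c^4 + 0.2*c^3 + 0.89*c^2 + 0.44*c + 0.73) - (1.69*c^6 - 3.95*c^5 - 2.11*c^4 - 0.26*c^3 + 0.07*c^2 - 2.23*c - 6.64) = -4.08*c^6 - 1.71*c^5 + 3.51*c^4 + 0.46*c^3 + 0.82*c^2 + 2.67*c + 7.37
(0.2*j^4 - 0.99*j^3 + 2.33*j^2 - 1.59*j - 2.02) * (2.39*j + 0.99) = 0.478*j^5 - 2.1681*j^4 + 4.5886*j^3 - 1.4934*j^2 - 6.4019*j - 1.9998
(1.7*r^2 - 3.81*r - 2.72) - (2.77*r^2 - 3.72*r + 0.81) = -1.07*r^2 - 0.0899999999999999*r - 3.53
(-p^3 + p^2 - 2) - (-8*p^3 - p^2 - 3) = 7*p^3 + 2*p^2 + 1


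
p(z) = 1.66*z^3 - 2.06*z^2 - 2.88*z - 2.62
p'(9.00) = 363.42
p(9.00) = 1014.74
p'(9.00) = 363.42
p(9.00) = 1014.74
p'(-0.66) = 2.01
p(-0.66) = -2.09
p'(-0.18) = -1.98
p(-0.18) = -2.18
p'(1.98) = 8.49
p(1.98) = -3.51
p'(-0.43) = -0.19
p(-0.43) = -1.89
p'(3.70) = 50.05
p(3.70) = 42.61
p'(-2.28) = 32.40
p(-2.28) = -26.44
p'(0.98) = -2.13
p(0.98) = -5.86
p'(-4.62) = 122.45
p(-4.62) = -196.98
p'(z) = 4.98*z^2 - 4.12*z - 2.88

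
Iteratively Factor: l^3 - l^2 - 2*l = (l + 1)*(l^2 - 2*l) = (l - 2)*(l + 1)*(l)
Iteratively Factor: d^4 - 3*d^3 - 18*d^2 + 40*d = (d - 5)*(d^3 + 2*d^2 - 8*d) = (d - 5)*(d + 4)*(d^2 - 2*d) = (d - 5)*(d - 2)*(d + 4)*(d)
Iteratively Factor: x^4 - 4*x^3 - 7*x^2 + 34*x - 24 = (x - 1)*(x^3 - 3*x^2 - 10*x + 24) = (x - 4)*(x - 1)*(x^2 + x - 6) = (x - 4)*(x - 2)*(x - 1)*(x + 3)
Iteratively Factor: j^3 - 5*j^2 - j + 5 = (j + 1)*(j^2 - 6*j + 5) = (j - 1)*(j + 1)*(j - 5)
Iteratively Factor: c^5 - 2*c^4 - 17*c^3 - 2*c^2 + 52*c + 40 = (c + 2)*(c^4 - 4*c^3 - 9*c^2 + 16*c + 20) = (c - 2)*(c + 2)*(c^3 - 2*c^2 - 13*c - 10) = (c - 5)*(c - 2)*(c + 2)*(c^2 + 3*c + 2) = (c - 5)*(c - 2)*(c + 2)^2*(c + 1)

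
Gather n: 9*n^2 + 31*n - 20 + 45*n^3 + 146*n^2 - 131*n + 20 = 45*n^3 + 155*n^2 - 100*n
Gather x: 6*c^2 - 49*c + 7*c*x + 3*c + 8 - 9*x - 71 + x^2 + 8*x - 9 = 6*c^2 - 46*c + x^2 + x*(7*c - 1) - 72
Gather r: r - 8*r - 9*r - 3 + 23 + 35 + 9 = 64 - 16*r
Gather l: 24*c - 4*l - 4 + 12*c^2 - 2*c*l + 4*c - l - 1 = 12*c^2 + 28*c + l*(-2*c - 5) - 5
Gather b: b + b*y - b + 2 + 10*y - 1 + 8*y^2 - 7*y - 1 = b*y + 8*y^2 + 3*y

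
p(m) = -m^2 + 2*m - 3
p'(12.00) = -22.00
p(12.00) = -123.00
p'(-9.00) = 20.00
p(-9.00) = -102.00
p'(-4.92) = 11.84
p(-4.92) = -37.05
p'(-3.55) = 9.10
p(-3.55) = -22.70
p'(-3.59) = 9.18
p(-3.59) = -23.07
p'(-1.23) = 4.46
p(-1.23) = -6.97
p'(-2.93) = 7.86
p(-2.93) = -17.44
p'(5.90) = -9.80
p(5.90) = -26.01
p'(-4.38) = 10.76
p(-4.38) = -30.94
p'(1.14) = -0.28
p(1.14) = -2.02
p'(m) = 2 - 2*m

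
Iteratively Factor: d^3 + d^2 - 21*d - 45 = (d + 3)*(d^2 - 2*d - 15) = (d - 5)*(d + 3)*(d + 3)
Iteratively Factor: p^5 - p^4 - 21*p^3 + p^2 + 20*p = (p)*(p^4 - p^3 - 21*p^2 + p + 20) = p*(p - 1)*(p^3 - 21*p - 20) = p*(p - 1)*(p + 4)*(p^2 - 4*p - 5) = p*(p - 1)*(p + 1)*(p + 4)*(p - 5)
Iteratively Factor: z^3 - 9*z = (z - 3)*(z^2 + 3*z) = z*(z - 3)*(z + 3)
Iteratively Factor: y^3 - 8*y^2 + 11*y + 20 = (y - 5)*(y^2 - 3*y - 4) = (y - 5)*(y + 1)*(y - 4)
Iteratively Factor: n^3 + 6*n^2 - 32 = (n + 4)*(n^2 + 2*n - 8) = (n + 4)^2*(n - 2)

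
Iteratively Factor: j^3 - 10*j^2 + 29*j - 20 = (j - 4)*(j^2 - 6*j + 5) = (j - 4)*(j - 1)*(j - 5)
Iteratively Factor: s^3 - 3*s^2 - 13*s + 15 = (s - 5)*(s^2 + 2*s - 3) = (s - 5)*(s - 1)*(s + 3)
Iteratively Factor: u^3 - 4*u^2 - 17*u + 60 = (u + 4)*(u^2 - 8*u + 15) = (u - 3)*(u + 4)*(u - 5)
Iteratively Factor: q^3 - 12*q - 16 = (q - 4)*(q^2 + 4*q + 4) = (q - 4)*(q + 2)*(q + 2)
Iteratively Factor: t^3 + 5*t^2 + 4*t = (t + 4)*(t^2 + t) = (t + 1)*(t + 4)*(t)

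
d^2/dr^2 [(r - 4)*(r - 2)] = 2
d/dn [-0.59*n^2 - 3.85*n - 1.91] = -1.18*n - 3.85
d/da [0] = 0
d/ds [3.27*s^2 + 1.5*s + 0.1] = 6.54*s + 1.5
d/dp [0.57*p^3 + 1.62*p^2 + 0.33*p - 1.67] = 1.71*p^2 + 3.24*p + 0.33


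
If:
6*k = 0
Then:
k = 0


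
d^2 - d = d*(d - 1)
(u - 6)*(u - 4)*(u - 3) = u^3 - 13*u^2 + 54*u - 72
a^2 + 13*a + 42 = (a + 6)*(a + 7)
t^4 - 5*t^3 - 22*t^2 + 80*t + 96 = (t - 6)*(t - 4)*(t + 1)*(t + 4)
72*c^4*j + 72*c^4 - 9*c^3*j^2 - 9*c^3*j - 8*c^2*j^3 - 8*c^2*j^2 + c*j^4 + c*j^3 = (-8*c + j)*(-3*c + j)*(3*c + j)*(c*j + c)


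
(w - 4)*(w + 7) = w^2 + 3*w - 28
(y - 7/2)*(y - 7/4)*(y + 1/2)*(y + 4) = y^4 - 3*y^3/4 - 31*y^2/2 + 273*y/16 + 49/4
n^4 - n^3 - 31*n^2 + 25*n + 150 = (n - 5)*(n - 3)*(n + 2)*(n + 5)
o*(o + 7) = o^2 + 7*o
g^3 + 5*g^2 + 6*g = g*(g + 2)*(g + 3)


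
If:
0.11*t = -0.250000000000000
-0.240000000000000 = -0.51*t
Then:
No Solution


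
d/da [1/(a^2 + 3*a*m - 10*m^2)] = (-2*a - 3*m)/(a^2 + 3*a*m - 10*m^2)^2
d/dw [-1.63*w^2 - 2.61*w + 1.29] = -3.26*w - 2.61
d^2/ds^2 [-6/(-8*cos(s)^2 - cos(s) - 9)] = 6*(-256*sin(s)^4 - 159*sin(s)^2 + 39*cos(s) - 6*cos(3*s) + 273)/(-8*sin(s)^2 + cos(s) + 17)^3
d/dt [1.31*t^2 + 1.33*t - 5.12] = 2.62*t + 1.33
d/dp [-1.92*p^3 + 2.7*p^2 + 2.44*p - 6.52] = -5.76*p^2 + 5.4*p + 2.44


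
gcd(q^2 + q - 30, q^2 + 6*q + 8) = 1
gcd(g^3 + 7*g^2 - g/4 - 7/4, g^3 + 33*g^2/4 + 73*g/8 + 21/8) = g^2 + 15*g/2 + 7/2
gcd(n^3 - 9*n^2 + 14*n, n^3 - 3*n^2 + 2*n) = n^2 - 2*n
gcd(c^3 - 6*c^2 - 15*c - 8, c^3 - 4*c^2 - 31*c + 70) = 1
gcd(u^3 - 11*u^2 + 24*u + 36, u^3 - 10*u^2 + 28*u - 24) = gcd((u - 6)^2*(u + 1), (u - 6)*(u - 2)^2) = u - 6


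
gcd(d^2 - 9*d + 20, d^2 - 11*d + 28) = d - 4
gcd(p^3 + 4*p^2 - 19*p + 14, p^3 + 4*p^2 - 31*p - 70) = p + 7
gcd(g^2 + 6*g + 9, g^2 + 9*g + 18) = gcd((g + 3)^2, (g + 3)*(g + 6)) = g + 3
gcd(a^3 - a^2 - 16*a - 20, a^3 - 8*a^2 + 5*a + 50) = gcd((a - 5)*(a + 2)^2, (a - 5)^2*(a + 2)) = a^2 - 3*a - 10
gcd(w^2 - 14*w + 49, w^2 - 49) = w - 7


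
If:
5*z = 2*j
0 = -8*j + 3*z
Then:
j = 0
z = 0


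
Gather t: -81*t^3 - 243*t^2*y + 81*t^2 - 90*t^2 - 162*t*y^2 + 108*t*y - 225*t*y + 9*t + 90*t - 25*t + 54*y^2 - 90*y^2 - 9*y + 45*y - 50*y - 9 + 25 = -81*t^3 + t^2*(-243*y - 9) + t*(-162*y^2 - 117*y + 74) - 36*y^2 - 14*y + 16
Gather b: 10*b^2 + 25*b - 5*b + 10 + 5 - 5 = 10*b^2 + 20*b + 10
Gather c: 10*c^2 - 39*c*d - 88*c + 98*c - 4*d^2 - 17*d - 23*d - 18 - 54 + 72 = 10*c^2 + c*(10 - 39*d) - 4*d^2 - 40*d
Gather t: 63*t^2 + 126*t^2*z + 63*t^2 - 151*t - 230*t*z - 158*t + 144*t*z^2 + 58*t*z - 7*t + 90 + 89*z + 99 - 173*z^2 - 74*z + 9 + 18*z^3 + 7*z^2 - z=t^2*(126*z + 126) + t*(144*z^2 - 172*z - 316) + 18*z^3 - 166*z^2 + 14*z + 198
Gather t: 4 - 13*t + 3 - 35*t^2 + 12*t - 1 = -35*t^2 - t + 6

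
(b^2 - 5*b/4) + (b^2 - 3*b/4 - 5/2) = 2*b^2 - 2*b - 5/2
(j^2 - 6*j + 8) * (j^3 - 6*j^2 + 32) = j^5 - 12*j^4 + 44*j^3 - 16*j^2 - 192*j + 256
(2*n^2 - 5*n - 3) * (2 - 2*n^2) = -4*n^4 + 10*n^3 + 10*n^2 - 10*n - 6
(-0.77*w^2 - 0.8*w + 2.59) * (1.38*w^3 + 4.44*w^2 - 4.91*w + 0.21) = -1.0626*w^5 - 4.5228*w^4 + 3.8029*w^3 + 15.2659*w^2 - 12.8849*w + 0.5439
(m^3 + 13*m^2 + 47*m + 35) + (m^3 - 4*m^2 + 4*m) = 2*m^3 + 9*m^2 + 51*m + 35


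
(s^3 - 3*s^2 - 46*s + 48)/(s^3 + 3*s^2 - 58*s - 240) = (s - 1)/(s + 5)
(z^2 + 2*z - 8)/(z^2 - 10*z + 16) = (z + 4)/(z - 8)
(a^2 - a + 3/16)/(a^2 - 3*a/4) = (a - 1/4)/a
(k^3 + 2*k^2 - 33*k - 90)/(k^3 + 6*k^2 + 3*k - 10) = (k^2 - 3*k - 18)/(k^2 + k - 2)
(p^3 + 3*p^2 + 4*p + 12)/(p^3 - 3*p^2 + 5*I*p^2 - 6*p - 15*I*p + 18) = (p^2 + p*(3 - 2*I) - 6*I)/(p^2 + 3*p*(-1 + I) - 9*I)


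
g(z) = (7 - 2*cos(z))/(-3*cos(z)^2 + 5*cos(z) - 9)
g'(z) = (7 - 2*cos(z))*(-6*sin(z)*cos(z) + 5*sin(z))/(-3*cos(z)^2 + 5*cos(z) - 9)^2 + 2*sin(z)/(-3*cos(z)^2 + 5*cos(z) - 9) = (6*cos(z)^2 - 42*cos(z) + 17)*sin(z)/(3*sin(z)^2 + 5*cos(z) - 12)^2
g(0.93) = -0.82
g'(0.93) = -0.10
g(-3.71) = -0.57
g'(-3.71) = 0.13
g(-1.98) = -0.68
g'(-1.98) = -0.24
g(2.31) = -0.61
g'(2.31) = 0.19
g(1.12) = -0.83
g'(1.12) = -0.00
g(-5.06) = -0.83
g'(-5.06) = 0.05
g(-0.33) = -0.73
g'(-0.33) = 0.12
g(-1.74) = -0.74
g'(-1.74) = -0.24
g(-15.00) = -0.59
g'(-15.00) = -0.16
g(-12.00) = -0.77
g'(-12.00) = -0.16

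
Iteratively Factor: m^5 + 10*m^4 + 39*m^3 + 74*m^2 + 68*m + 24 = (m + 1)*(m^4 + 9*m^3 + 30*m^2 + 44*m + 24) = (m + 1)*(m + 2)*(m^3 + 7*m^2 + 16*m + 12) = (m + 1)*(m + 2)*(m + 3)*(m^2 + 4*m + 4) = (m + 1)*(m + 2)^2*(m + 3)*(m + 2)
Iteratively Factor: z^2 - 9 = (z + 3)*(z - 3)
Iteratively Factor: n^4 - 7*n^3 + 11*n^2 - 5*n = (n - 5)*(n^3 - 2*n^2 + n) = (n - 5)*(n - 1)*(n^2 - n) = (n - 5)*(n - 1)^2*(n)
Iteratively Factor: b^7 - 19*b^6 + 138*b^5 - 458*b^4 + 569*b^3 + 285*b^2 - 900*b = (b - 3)*(b^6 - 16*b^5 + 90*b^4 - 188*b^3 + 5*b^2 + 300*b) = b*(b - 3)*(b^5 - 16*b^4 + 90*b^3 - 188*b^2 + 5*b + 300) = b*(b - 5)*(b - 3)*(b^4 - 11*b^3 + 35*b^2 - 13*b - 60) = b*(b - 5)*(b - 3)^2*(b^3 - 8*b^2 + 11*b + 20) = b*(b - 5)^2*(b - 3)^2*(b^2 - 3*b - 4) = b*(b - 5)^2*(b - 3)^2*(b + 1)*(b - 4)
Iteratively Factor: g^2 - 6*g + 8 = (g - 4)*(g - 2)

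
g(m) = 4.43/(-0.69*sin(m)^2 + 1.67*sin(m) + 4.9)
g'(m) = 4.43*(1.38*sin(m)*cos(m) - 1.67*cos(m))/(-0.69*sin(m)^2 + 1.67*sin(m) + 4.9)^2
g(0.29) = 0.83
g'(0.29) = -0.19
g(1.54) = 0.75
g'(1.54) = -0.00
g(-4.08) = 0.76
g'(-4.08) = 0.04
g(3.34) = 0.97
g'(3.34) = 0.41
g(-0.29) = 1.01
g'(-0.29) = -0.46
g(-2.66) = 1.11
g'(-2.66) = 0.57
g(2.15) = 0.76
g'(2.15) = 0.04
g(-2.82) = 1.03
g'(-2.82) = 0.48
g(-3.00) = 0.95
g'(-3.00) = 0.38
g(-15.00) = 1.26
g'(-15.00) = 0.70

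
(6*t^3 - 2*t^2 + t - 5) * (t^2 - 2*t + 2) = 6*t^5 - 14*t^4 + 17*t^3 - 11*t^2 + 12*t - 10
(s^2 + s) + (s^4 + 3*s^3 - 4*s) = s^4 + 3*s^3 + s^2 - 3*s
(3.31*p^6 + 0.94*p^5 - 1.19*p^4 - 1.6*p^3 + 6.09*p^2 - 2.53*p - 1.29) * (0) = 0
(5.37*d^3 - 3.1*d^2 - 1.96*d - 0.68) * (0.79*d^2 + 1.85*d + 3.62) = 4.2423*d^5 + 7.4855*d^4 + 12.156*d^3 - 15.3852*d^2 - 8.3532*d - 2.4616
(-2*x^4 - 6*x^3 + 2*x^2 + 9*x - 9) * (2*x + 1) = -4*x^5 - 14*x^4 - 2*x^3 + 20*x^2 - 9*x - 9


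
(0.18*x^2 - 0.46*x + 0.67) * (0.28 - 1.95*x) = -0.351*x^3 + 0.9474*x^2 - 1.4353*x + 0.1876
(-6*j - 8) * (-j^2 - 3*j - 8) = 6*j^3 + 26*j^2 + 72*j + 64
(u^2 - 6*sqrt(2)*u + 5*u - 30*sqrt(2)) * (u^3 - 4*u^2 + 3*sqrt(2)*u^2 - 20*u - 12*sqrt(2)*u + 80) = u^5 - 3*sqrt(2)*u^4 + u^4 - 76*u^3 - 3*sqrt(2)*u^3 - 56*u^2 + 180*sqrt(2)*u^2 + 120*sqrt(2)*u + 1120*u - 2400*sqrt(2)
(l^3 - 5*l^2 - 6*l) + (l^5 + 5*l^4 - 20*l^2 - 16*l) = l^5 + 5*l^4 + l^3 - 25*l^2 - 22*l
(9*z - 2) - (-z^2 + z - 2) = z^2 + 8*z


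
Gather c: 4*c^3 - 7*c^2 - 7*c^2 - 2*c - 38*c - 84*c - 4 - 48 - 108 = 4*c^3 - 14*c^2 - 124*c - 160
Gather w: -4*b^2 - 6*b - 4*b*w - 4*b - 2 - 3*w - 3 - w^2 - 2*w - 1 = -4*b^2 - 10*b - w^2 + w*(-4*b - 5) - 6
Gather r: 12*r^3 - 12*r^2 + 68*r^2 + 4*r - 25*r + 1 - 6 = 12*r^3 + 56*r^2 - 21*r - 5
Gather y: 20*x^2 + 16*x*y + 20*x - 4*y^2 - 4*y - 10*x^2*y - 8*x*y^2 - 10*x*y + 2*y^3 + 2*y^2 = 20*x^2 + 20*x + 2*y^3 + y^2*(-8*x - 2) + y*(-10*x^2 + 6*x - 4)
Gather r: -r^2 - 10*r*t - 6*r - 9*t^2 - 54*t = -r^2 + r*(-10*t - 6) - 9*t^2 - 54*t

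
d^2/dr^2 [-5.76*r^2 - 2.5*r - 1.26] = -11.5200000000000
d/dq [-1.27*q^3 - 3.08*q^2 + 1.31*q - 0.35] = -3.81*q^2 - 6.16*q + 1.31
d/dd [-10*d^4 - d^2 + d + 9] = -40*d^3 - 2*d + 1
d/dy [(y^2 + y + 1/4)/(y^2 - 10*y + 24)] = (-22*y^2 + 95*y + 53)/(2*(y^4 - 20*y^3 + 148*y^2 - 480*y + 576))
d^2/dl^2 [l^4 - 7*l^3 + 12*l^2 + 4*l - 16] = 12*l^2 - 42*l + 24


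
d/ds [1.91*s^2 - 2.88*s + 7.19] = 3.82*s - 2.88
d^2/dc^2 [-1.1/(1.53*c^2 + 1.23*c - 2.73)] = (5.14998*c^2 + 4.14018*c - 1.1*(3.06*c + 1.23)*(6.12*c + 2.46) - 9.18918)/(1.53*c^2 + 1.23*c - 2.73)^3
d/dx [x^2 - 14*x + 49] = 2*x - 14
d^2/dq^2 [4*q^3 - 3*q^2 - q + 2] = 24*q - 6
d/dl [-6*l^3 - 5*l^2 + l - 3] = -18*l^2 - 10*l + 1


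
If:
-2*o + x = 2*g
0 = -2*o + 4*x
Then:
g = -3*x/2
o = 2*x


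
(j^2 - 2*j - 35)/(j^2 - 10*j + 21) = (j + 5)/(j - 3)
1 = 1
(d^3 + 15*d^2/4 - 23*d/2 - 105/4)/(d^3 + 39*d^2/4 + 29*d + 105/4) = (d - 3)/(d + 3)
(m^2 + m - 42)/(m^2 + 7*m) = (m - 6)/m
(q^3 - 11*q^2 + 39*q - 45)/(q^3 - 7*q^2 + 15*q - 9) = (q - 5)/(q - 1)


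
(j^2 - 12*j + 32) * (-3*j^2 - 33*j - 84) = -3*j^4 + 3*j^3 + 216*j^2 - 48*j - 2688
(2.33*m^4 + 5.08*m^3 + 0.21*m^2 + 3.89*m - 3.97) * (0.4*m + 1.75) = 0.932*m^5 + 6.1095*m^4 + 8.974*m^3 + 1.9235*m^2 + 5.2195*m - 6.9475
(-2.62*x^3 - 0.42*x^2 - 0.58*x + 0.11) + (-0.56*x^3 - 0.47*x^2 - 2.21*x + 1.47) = -3.18*x^3 - 0.89*x^2 - 2.79*x + 1.58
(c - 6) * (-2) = 12 - 2*c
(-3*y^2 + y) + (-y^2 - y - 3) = -4*y^2 - 3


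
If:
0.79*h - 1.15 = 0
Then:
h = 1.46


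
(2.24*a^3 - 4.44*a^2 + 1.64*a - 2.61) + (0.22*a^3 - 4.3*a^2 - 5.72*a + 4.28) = 2.46*a^3 - 8.74*a^2 - 4.08*a + 1.67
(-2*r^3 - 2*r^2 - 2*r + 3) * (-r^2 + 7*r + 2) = 2*r^5 - 12*r^4 - 16*r^3 - 21*r^2 + 17*r + 6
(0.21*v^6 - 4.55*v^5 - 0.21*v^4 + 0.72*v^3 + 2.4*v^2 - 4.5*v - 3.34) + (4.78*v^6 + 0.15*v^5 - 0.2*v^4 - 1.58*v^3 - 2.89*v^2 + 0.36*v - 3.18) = 4.99*v^6 - 4.4*v^5 - 0.41*v^4 - 0.86*v^3 - 0.49*v^2 - 4.14*v - 6.52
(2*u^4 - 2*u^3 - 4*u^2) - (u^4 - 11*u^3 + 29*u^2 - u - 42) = u^4 + 9*u^3 - 33*u^2 + u + 42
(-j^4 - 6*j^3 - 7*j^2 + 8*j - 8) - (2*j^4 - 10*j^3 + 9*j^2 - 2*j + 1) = -3*j^4 + 4*j^3 - 16*j^2 + 10*j - 9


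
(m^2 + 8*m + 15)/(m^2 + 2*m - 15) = (m + 3)/(m - 3)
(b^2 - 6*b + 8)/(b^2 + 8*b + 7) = (b^2 - 6*b + 8)/(b^2 + 8*b + 7)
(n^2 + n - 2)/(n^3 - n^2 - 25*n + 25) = (n + 2)/(n^2 - 25)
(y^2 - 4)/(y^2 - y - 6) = (y - 2)/(y - 3)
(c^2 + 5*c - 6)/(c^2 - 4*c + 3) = (c + 6)/(c - 3)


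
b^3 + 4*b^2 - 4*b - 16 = (b - 2)*(b + 2)*(b + 4)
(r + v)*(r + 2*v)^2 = r^3 + 5*r^2*v + 8*r*v^2 + 4*v^3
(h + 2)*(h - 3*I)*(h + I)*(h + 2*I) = h^4 + 2*h^3 + 7*h^2 + 14*h + 6*I*h + 12*I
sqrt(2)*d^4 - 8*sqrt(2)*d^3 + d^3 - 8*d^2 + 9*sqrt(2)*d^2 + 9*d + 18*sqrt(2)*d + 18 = (d - 6)*(d - 3)*(d + 1)*(sqrt(2)*d + 1)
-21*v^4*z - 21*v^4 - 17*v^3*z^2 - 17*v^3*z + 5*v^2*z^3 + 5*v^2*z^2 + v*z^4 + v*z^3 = (-3*v + z)*(v + z)*(7*v + z)*(v*z + v)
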